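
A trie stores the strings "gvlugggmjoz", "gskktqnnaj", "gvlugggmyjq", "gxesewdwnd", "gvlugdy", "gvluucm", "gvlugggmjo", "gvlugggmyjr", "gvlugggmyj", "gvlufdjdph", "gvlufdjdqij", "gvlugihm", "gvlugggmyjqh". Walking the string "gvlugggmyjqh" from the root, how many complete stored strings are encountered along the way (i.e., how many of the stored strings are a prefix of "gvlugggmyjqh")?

3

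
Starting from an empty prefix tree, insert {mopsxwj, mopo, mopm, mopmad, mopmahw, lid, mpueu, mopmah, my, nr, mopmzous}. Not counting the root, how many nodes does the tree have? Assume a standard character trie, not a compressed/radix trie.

27

Insert word by word; a character creates a node only if that edge doesn't already exist:
  "mopsxwj" → 7 new (m, o, p, s, x, w, j)
  "mopo" → prefix "mop" already present; 1 new (o)
  "mopm" → prefix "mop" already present; 1 new (m)
  "mopmad" → prefix "mopm" already present; 2 new (a, d)
  "mopmahw" → prefix "mopma" already present; 2 new (h, w)
  "lid" → 3 new (l, i, d)
  "mpueu" → prefix "m" already present; 4 new (p, u, e, u)
  "mopmah" → prefix "mopmah" already present; 0 new (none)
  "my" → prefix "m" already present; 1 new (y)
  "nr" → 2 new (n, r)
  "mopmzous" → prefix "mopm" already present; 4 new (z, o, u, s)
Total nodes = 7 + 1 + 1 + 2 + 2 + 3 + 4 + 0 + 1 + 2 + 4 = 27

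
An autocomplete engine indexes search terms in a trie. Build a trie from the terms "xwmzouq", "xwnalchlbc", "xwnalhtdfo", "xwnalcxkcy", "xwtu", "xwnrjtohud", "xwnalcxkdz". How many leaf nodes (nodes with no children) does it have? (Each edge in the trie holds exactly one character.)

Leaves are exactly the stored words that no other stored word extends.
Those words: "xwmzouq", "xwnalchlbc", "xwnalcxkcy", "xwnalcxkdz", "xwnalhtdfo", "xwnrjtohud", "xwtu"
Leaf count: 7

7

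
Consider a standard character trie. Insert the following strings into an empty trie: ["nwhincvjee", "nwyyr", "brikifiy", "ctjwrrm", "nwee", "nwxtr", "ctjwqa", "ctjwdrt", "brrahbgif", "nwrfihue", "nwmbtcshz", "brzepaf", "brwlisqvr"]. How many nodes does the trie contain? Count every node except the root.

Insert word by word; a character creates a node only if that edge doesn't already exist:
  "nwhincvjee" → 10 new (n, w, h, i, n, c, v, j, e, e)
  "nwyyr" → prefix "nw" already present; 3 new (y, y, r)
  "brikifiy" → 8 new (b, r, i, k, i, f, i, y)
  "ctjwrrm" → 7 new (c, t, j, w, r, r, m)
  "nwee" → prefix "nw" already present; 2 new (e, e)
  "nwxtr" → prefix "nw" already present; 3 new (x, t, r)
  "ctjwqa" → prefix "ctjw" already present; 2 new (q, a)
  "ctjwdrt" → prefix "ctjw" already present; 3 new (d, r, t)
  "brrahbgif" → prefix "br" already present; 7 new (r, a, h, b, g, i, f)
  "nwrfihue" → prefix "nw" already present; 6 new (r, f, i, h, u, e)
  "nwmbtcshz" → prefix "nw" already present; 7 new (m, b, t, c, s, h, z)
  "brzepaf" → prefix "br" already present; 5 new (z, e, p, a, f)
  "brwlisqvr" → prefix "br" already present; 7 new (w, l, i, s, q, v, r)
Total nodes = 10 + 3 + 8 + 7 + 2 + 3 + 2 + 3 + 7 + 6 + 7 + 5 + 7 = 70

70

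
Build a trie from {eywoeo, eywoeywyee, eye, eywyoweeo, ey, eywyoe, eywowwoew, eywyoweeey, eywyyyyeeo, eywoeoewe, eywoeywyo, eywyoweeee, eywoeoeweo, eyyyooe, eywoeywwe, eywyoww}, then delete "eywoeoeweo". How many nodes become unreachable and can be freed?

After clearing the end-marker at "eywoeoeweo", prune upward until reaching a node still needed by another word.
The suffix "o" (1 node) is used only by "eywoeoeweo"; "eywoeoewe" is itself a stored word, so pruning stops there.
Nodes removed: 1

1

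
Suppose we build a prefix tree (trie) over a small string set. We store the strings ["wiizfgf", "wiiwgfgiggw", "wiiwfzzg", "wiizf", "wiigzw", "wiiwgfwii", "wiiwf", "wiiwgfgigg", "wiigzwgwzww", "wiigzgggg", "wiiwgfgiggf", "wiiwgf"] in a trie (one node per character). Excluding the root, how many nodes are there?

Insert word by word; a character creates a node only if that edge doesn't already exist:
  "wiizfgf" → 7 new (w, i, i, z, f, g, f)
  "wiiwgfgiggw" → prefix "wii" already present; 8 new (w, g, f, g, i, g, g, w)
  "wiiwfzzg" → prefix "wiiw" already present; 4 new (f, z, z, g)
  "wiizf" → prefix "wiizf" already present; 0 new (none)
  "wiigzw" → prefix "wii" already present; 3 new (g, z, w)
  "wiiwgfwii" → prefix "wiiwgf" already present; 3 new (w, i, i)
  "wiiwf" → prefix "wiiwf" already present; 0 new (none)
  "wiiwgfgigg" → prefix "wiiwgfgigg" already present; 0 new (none)
  "wiigzwgwzww" → prefix "wiigzw" already present; 5 new (g, w, z, w, w)
  "wiigzgggg" → prefix "wiigz" already present; 4 new (g, g, g, g)
  "wiiwgfgiggf" → prefix "wiiwgfgigg" already present; 1 new (f)
  "wiiwgf" → prefix "wiiwgf" already present; 0 new (none)
Total nodes = 7 + 8 + 4 + 0 + 3 + 3 + 0 + 0 + 5 + 4 + 1 + 0 = 35

35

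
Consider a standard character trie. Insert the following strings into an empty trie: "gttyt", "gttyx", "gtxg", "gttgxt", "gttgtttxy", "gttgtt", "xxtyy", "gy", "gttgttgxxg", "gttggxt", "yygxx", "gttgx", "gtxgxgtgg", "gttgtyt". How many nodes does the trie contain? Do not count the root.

41

Trace insertions, counting only characters that open a new branch:
  "gttyt" → 5 new (g, t, t, y, t)
  "gttyx" → prefix "gtty" already present; 1 new (x)
  "gtxg" → prefix "gt" already present; 2 new (x, g)
  "gttgxt" → prefix "gtt" already present; 3 new (g, x, t)
  "gttgtttxy" → prefix "gttg" already present; 5 new (t, t, t, x, y)
  "gttgtt" → prefix "gttgtt" already present; 0 new (none)
  "xxtyy" → 5 new (x, x, t, y, y)
  "gy" → prefix "g" already present; 1 new (y)
  "gttgttgxxg" → prefix "gttgtt" already present; 4 new (g, x, x, g)
  "gttggxt" → prefix "gttg" already present; 3 new (g, x, t)
  "yygxx" → 5 new (y, y, g, x, x)
  "gttgx" → prefix "gttgx" already present; 0 new (none)
  "gtxgxgtgg" → prefix "gtxg" already present; 5 new (x, g, t, g, g)
  "gttgtyt" → prefix "gttgt" already present; 2 new (y, t)
Total nodes = 5 + 1 + 2 + 3 + 5 + 0 + 5 + 1 + 4 + 3 + 5 + 0 + 5 + 2 = 41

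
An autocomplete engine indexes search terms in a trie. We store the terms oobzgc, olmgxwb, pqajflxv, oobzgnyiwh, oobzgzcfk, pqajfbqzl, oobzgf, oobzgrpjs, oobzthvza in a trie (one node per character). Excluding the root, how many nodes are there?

43

Count nodes per top-level branch (shared prefixes stored once):
  'o'-branch (olmgxwb, oobzgc, oobzgf, oobzgnyiwh, oobzgrpjs, oobzgzcfk, oobzthvza): 31 nodes
  'p'-branch (pqajfbqzl, pqajflxv): 12 nodes
Sum: 43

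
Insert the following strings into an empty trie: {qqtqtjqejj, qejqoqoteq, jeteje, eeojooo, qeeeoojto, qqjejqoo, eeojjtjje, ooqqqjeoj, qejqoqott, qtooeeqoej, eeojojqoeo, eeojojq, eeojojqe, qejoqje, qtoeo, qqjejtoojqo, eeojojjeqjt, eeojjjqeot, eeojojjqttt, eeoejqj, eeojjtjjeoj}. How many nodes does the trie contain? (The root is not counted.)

107

Insert word by word; a character creates a node only if that edge doesn't already exist:
  "qqtqtjqejj" → 10 new (q, q, t, q, t, j, q, e, j, j)
  "qejqoqoteq" → prefix "q" already present; 9 new (e, j, q, o, q, o, t, e, q)
  "jeteje" → 6 new (j, e, t, e, j, e)
  "eeojooo" → 7 new (e, e, o, j, o, o, o)
  "qeeeoojto" → prefix "qe" already present; 7 new (e, e, o, o, j, t, o)
  "qqjejqoo" → prefix "qq" already present; 6 new (j, e, j, q, o, o)
  "eeojjtjje" → prefix "eeoj" already present; 5 new (j, t, j, j, e)
  "ooqqqjeoj" → 9 new (o, o, q, q, q, j, e, o, j)
  "qejqoqott" → prefix "qejqoqot" already present; 1 new (t)
  "qtooeeqoej" → prefix "q" already present; 9 new (t, o, o, e, e, q, o, e, j)
  "eeojojqoeo" → prefix "eeojo" already present; 5 new (j, q, o, e, o)
  "eeojojq" → prefix "eeojojq" already present; 0 new (none)
  "eeojojqe" → prefix "eeojojq" already present; 1 new (e)
  "qejoqje" → prefix "qej" already present; 4 new (o, q, j, e)
  "qtoeo" → prefix "qto" already present; 2 new (e, o)
  "qqjejtoojqo" → prefix "qqjej" already present; 6 new (t, o, o, j, q, o)
  "eeojojjeqjt" → prefix "eeojoj" already present; 5 new (j, e, q, j, t)
  "eeojjjqeot" → prefix "eeojj" already present; 5 new (j, q, e, o, t)
  "eeojojjqttt" → prefix "eeojojj" already present; 4 new (q, t, t, t)
  "eeoejqj" → prefix "eeo" already present; 4 new (e, j, q, j)
  "eeojjtjjeoj" → prefix "eeojjtjje" already present; 2 new (o, j)
Total nodes = 10 + 9 + 6 + 7 + 7 + 6 + 5 + 9 + 1 + 9 + 5 + 0 + 1 + 4 + 2 + 6 + 5 + 5 + 4 + 4 + 2 = 107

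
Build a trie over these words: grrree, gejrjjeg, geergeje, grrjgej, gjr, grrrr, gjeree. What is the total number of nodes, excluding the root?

30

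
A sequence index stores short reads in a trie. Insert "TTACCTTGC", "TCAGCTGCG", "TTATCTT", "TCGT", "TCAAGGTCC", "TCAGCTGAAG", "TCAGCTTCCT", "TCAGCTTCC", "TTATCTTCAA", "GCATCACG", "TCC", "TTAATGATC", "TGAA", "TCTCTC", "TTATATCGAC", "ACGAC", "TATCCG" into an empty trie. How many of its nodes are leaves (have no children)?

15

Leaves are exactly the stored words that no other stored word extends.
Those words: "ACGAC", "GCATCACG", "TATCCG", "TCAAGGTCC", "TCAGCTGAAG", "TCAGCTGCG", "TCAGCTTCCT", "TCC", "TCGT", "TCTCTC", "TGAA", "TTAATGATC", "TTACCTTGC", "TTATATCGAC", "TTATCTTCAA"
Leaf count: 15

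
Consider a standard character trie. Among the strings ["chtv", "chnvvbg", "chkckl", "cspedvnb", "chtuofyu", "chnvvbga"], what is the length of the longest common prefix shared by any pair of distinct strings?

7

The deepest shared node is where two words last agree before diverging.
"chnvvbg" and "chnvvbga" agree on "chnvvbg" (7 characters) before diverging; nothing deeper is shared.
Longest shared-prefix length: 7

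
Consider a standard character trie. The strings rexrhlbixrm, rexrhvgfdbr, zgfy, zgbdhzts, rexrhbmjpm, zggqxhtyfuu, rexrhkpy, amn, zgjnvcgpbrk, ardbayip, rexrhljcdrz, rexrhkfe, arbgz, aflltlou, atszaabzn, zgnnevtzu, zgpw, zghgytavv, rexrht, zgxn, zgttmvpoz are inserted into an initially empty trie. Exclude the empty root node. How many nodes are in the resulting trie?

114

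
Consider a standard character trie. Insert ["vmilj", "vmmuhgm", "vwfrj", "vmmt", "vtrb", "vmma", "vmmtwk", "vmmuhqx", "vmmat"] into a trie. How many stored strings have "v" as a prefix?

Walk to "v"; the words in its subtree are exactly those with that prefix.
Matches: "vmilj", "vmma", "vmmat", "vmmt", "vmmtwk", "vmmuhgm", "vmmuhqx", "vtrb", "vwfrj"
Count: 9

9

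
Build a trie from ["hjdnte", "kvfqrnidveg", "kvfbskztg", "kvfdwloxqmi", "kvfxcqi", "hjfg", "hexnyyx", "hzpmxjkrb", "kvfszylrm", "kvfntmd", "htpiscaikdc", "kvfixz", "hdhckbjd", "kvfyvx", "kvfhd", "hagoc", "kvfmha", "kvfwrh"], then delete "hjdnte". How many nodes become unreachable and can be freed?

A node on "hjdnte"'s path can go only if nothing else ends at it or branches off below it.
The suffix "dnte" (4 nodes) is used only by "hjdnte"; the node for "hj" still has the child "f", so pruning stops there.
Nodes removed: 4

4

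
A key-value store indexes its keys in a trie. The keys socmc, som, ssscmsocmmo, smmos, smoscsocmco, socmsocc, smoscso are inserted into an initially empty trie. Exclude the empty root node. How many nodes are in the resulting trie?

33

Trie structure (* marks end of a word):
(root)
└─ s
   ├─ m
   │  ├─ m
   │  │  └─ o
   │  │     └─ s *
   │  └─ o
   │     └─ s
   │        └─ c
   │           └─ s
   │              └─ o *
   │                 └─ c
   │                    └─ m
   │                       └─ c
   │                          └─ o *
   ├─ o
   │  ├─ c
   │  │  └─ m
   │  │     ├─ c *
   │  │     └─ s
   │  │        └─ o
   │  │           └─ c
   │  │              └─ c *
   │  └─ m *
   └─ s
      └─ s
         └─ c
            └─ m
               └─ s
                  └─ o
                     └─ c
                        └─ m
                           └─ m
                              └─ o *
Counting every labelled node above: 33.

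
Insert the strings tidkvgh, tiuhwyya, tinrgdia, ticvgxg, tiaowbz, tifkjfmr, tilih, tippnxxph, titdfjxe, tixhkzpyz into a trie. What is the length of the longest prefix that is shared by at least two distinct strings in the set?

2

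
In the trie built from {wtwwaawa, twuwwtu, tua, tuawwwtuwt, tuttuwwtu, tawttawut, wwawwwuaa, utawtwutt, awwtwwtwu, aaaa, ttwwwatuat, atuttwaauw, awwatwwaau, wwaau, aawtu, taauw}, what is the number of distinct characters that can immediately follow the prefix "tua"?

The children of the "tua" node are the distinct next characters among strings starting with "tua".
Characters that immediately follow "tua" among the stored strings: {w}.
That node has 1 child edge.

1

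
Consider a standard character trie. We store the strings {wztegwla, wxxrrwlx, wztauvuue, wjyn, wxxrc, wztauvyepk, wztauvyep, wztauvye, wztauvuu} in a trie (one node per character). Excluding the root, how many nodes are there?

29

Trie structure (* marks end of a word):
(root)
└─ w
   ├─ j
   │  └─ y
   │     └─ n *
   ├─ x
   │  └─ x
   │     └─ r
   │        ├─ c *
   │        └─ r
   │           └─ w
   │              └─ l
   │                 └─ x *
   └─ z
      └─ t
         ├─ a
         │  └─ u
         │     └─ v
         │        ├─ u
         │        │  └─ u *
         │        │     └─ e *
         │        └─ y
         │           └─ e *
         │              └─ p *
         │                 └─ k *
         └─ e
            └─ g
               └─ w
                  └─ l
                     └─ a *
Counting every labelled node above: 29.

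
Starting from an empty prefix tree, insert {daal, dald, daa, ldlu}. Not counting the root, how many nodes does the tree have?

10

For each word, the new-node count is its length minus the longest prefix already in the trie:
  "daal" → 4 new (d, a, a, l)
  "dald" → prefix "da" already present; 2 new (l, d)
  "daa" → prefix "daa" already present; 0 new (none)
  "ldlu" → 4 new (l, d, l, u)
Total nodes = 4 + 2 + 0 + 4 = 10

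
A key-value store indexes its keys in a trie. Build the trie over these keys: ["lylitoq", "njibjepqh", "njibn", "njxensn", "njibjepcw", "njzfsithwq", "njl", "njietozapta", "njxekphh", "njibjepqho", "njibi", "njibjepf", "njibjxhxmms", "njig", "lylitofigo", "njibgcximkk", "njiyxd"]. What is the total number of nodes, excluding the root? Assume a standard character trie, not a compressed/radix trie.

69

For each word, the new-node count is its length minus the longest prefix already in the trie:
  "lylitoq" → 7 new (l, y, l, i, t, o, q)
  "njibjepqh" → 9 new (n, j, i, b, j, e, p, q, h)
  "njibn" → prefix "njib" already present; 1 new (n)
  "njxensn" → prefix "nj" already present; 5 new (x, e, n, s, n)
  "njibjepcw" → prefix "njibjep" already present; 2 new (c, w)
  "njzfsithwq" → prefix "nj" already present; 8 new (z, f, s, i, t, h, w, q)
  "njl" → prefix "nj" already present; 1 new (l)
  "njietozapta" → prefix "nji" already present; 8 new (e, t, o, z, a, p, t, a)
  "njxekphh" → prefix "njxe" already present; 4 new (k, p, h, h)
  "njibjepqho" → prefix "njibjepqh" already present; 1 new (o)
  "njibi" → prefix "njib" already present; 1 new (i)
  "njibjepf" → prefix "njibjep" already present; 1 new (f)
  "njibjxhxmms" → prefix "njibj" already present; 6 new (x, h, x, m, m, s)
  "njig" → prefix "nji" already present; 1 new (g)
  "lylitofigo" → prefix "lylito" already present; 4 new (f, i, g, o)
  "njibgcximkk" → prefix "njib" already present; 7 new (g, c, x, i, m, k, k)
  "njiyxd" → prefix "nji" already present; 3 new (y, x, d)
Total nodes = 7 + 9 + 1 + 5 + 2 + 8 + 1 + 8 + 4 + 1 + 1 + 1 + 6 + 1 + 4 + 7 + 3 = 69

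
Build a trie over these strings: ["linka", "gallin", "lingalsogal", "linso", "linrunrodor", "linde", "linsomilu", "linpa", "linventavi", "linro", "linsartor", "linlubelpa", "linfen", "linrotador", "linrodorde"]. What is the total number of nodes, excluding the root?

For each word, the new-node count is its length minus the longest prefix already in the trie:
  "linka" → 5 new (l, i, n, k, a)
  "gallin" → 6 new (g, a, l, l, i, n)
  "lingalsogal" → prefix "lin" already present; 8 new (g, a, l, s, o, g, a, l)
  "linso" → prefix "lin" already present; 2 new (s, o)
  "linrunrodor" → prefix "lin" already present; 8 new (r, u, n, r, o, d, o, r)
  "linde" → prefix "lin" already present; 2 new (d, e)
  "linsomilu" → prefix "linso" already present; 4 new (m, i, l, u)
  "linpa" → prefix "lin" already present; 2 new (p, a)
  "linventavi" → prefix "lin" already present; 7 new (v, e, n, t, a, v, i)
  "linro" → prefix "linr" already present; 1 new (o)
  "linsartor" → prefix "lins" already present; 5 new (a, r, t, o, r)
  "linlubelpa" → prefix "lin" already present; 7 new (l, u, b, e, l, p, a)
  "linfen" → prefix "lin" already present; 3 new (f, e, n)
  "linrotador" → prefix "linro" already present; 5 new (t, a, d, o, r)
  "linrodorde" → prefix "linro" already present; 5 new (d, o, r, d, e)
Total nodes = 5 + 6 + 8 + 2 + 8 + 2 + 4 + 2 + 7 + 1 + 5 + 7 + 3 + 5 + 5 = 70

70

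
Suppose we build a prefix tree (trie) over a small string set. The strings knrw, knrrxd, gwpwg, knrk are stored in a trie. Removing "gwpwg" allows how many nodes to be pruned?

Walk "gwpwg" from the leaf back toward the root, removing each node that no remaining word uses.
No other word shares any prefix with "gwpwg", so all 5 of its nodes go.
Nodes removed: 5

5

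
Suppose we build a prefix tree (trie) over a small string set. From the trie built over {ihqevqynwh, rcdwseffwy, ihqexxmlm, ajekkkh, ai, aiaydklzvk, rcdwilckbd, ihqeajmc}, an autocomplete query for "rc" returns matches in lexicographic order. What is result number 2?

Filter for "rc…" and sort: "rcdwilckbd", "rcdwseffwy"
The 2nd is rcdwseffwy.

rcdwseffwy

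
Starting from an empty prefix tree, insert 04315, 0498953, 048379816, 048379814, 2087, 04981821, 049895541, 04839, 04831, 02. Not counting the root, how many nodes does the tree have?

Count nodes per top-level branch (shared prefixes stored once):
  '0'-branch (02, 04315, 04831, 048379814, 048379816, 04839, 04981821, 0498953, 049895541): 28 nodes
  '2'-branch (2087): 4 nodes
Sum: 32

32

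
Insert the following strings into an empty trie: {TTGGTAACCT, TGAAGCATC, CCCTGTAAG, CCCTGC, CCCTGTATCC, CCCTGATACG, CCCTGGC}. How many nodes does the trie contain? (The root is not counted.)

38

Insert word by word; a character creates a node only if that edge doesn't already exist:
  "TTGGTAACCT" → 10 new (T, T, G, G, T, A, A, C, C, T)
  "TGAAGCATC" → prefix "T" already present; 8 new (G, A, A, G, C, A, T, C)
  "CCCTGTAAG" → 9 new (C, C, C, T, G, T, A, A, G)
  "CCCTGC" → prefix "CCCTG" already present; 1 new (C)
  "CCCTGTATCC" → prefix "CCCTGTA" already present; 3 new (T, C, C)
  "CCCTGATACG" → prefix "CCCTG" already present; 5 new (A, T, A, C, G)
  "CCCTGGC" → prefix "CCCTG" already present; 2 new (G, C)
Total nodes = 10 + 8 + 9 + 1 + 3 + 5 + 2 = 38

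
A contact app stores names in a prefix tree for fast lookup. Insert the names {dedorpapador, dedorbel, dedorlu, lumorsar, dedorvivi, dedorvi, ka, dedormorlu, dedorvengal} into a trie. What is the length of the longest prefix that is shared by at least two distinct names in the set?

7

Equivalently: take the maximum, over all pairs, of their longest common prefix length.
"dedorvi" and "dedorvivi" agree on "dedorvi" (7 characters) before diverging; nothing deeper is shared.
Longest shared-prefix length: 7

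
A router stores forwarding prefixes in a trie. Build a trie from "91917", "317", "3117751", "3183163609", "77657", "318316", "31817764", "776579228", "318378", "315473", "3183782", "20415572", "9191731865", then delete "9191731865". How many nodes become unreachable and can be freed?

After clearing the end-marker at "9191731865", prune upward until reaching a node still needed by another word.
The suffix "31865" (5 nodes) is used only by "9191731865"; "91917" is itself a stored word, so pruning stops there.
Nodes removed: 5

5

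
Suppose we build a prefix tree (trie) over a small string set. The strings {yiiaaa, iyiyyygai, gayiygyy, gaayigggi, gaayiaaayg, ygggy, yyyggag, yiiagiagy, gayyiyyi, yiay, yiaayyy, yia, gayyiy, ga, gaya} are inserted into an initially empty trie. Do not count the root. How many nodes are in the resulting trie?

Count nodes per top-level branch (shared prefixes stored once):
  'g'-branch (ga, gaayiaaayg, gaayigggi, gaya, gayiygyy, gayyiy, gayyiyyi): 26 nodes
  'i'-branch (iyiyyygai): 9 nodes
  'y'-branch (ygggy, yia, yiaayyy, yiay, yiiaaa, yiiagiagy, yyyggag): 27 nodes
Sum: 62

62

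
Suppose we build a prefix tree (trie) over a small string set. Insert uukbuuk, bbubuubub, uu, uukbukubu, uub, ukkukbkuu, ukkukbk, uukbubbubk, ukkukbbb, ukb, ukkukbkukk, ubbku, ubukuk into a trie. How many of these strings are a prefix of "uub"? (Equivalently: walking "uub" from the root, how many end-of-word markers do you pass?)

2

Check each prefix of "uub" against the stored set — each match is an end-marker on the path.
Prefixes of the query that are stored words: "uu", "uub"
Count: 2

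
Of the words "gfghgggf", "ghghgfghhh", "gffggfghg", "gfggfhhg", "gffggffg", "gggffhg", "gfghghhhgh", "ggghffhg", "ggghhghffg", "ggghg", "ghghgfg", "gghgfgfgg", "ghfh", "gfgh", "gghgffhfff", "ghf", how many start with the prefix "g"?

16

Filter for entries beginning with "g":
Matches: "gffggffg", "gffggfghg", "gfggfhhg", "gfgh", "gfghgggf", "gfghghhhgh", "gggffhg", "ggghffhg", "ggghg", "ggghhghffg", "gghgffhfff", "gghgfgfgg", "ghf", "ghfh", "ghghgfg", "ghghgfghhh"
Count: 16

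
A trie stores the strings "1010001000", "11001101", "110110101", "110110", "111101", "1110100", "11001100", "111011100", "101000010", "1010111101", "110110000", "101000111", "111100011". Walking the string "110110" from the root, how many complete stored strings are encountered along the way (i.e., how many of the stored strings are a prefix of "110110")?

1

Traverse "110110" character by character; count nodes along the way that are marked as word ends.
Prefixes of the query that are stored words: "110110"
Count: 1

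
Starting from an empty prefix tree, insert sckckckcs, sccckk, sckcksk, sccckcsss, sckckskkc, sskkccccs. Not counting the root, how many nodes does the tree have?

29

Trie structure (* marks end of a word):
(root)
└─ s
   ├─ c
   │  ├─ c
   │  │  └─ c
   │  │     └─ k
   │  │        ├─ c
   │  │        │  └─ s
   │  │        │     └─ s
   │  │        │        └─ s *
   │  │        └─ k *
   │  └─ k
   │     └─ c
   │        └─ k
   │           ├─ c
   │           │  └─ k
   │           │     └─ c
   │           │        └─ s *
   │           └─ s
   │              └─ k *
   │                 └─ k
   │                    └─ c *
   └─ s
      └─ k
         └─ k
            └─ c
               └─ c
                  └─ c
                     └─ c
                        └─ s *
Counting every labelled node above: 29.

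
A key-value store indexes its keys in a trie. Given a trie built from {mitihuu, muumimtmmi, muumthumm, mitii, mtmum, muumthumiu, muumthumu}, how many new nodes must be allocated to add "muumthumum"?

The longest prefix of "muumthumum" already in the trie is "muumthumu" (length 9).
New nodes needed: |"muumthumum"| − 9 = 10 − 9 = 1.

1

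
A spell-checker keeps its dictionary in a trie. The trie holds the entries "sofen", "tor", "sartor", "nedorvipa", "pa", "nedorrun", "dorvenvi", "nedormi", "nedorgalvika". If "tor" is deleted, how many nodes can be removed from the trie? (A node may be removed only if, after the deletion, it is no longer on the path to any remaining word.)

3

After clearing the end-marker at "tor", prune upward until reaching a node still needed by another word.
No other word shares any prefix with "tor", so all 3 of its nodes go.
Nodes removed: 3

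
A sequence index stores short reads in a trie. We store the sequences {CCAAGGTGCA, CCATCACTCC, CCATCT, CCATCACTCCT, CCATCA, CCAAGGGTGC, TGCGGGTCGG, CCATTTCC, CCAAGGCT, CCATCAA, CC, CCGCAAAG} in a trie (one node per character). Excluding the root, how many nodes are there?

Trace insertions, counting only characters that open a new branch:
  "CCAAGGTGCA" → 10 new (C, C, A, A, G, G, T, G, C, A)
  "CCATCACTCC" → prefix "CCA" already present; 7 new (T, C, A, C, T, C, C)
  "CCATCT" → prefix "CCATC" already present; 1 new (T)
  "CCATCACTCCT" → prefix "CCATCACTCC" already present; 1 new (T)
  "CCATCA" → prefix "CCATCA" already present; 0 new (none)
  "CCAAGGGTGC" → prefix "CCAAGG" already present; 4 new (G, T, G, C)
  "TGCGGGTCGG" → 10 new (T, G, C, G, G, G, T, C, G, G)
  "CCATTTCC" → prefix "CCAT" already present; 4 new (T, T, C, C)
  "CCAAGGCT" → prefix "CCAAGG" already present; 2 new (C, T)
  "CCATCAA" → prefix "CCATCA" already present; 1 new (A)
  "CC" → prefix "CC" already present; 0 new (none)
  "CCGCAAAG" → prefix "CC" already present; 6 new (G, C, A, A, A, G)
Total nodes = 10 + 7 + 1 + 1 + 0 + 4 + 10 + 4 + 2 + 1 + 0 + 6 = 46

46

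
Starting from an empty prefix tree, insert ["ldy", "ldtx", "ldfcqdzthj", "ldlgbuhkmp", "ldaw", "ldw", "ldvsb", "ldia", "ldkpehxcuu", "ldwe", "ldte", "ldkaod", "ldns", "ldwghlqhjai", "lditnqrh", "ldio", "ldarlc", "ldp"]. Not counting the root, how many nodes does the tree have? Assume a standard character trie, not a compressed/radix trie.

Insert word by word; a character creates a node only if that edge doesn't already exist:
  "ldy" → 3 new (l, d, y)
  "ldtx" → prefix "ld" already present; 2 new (t, x)
  "ldfcqdzthj" → prefix "ld" already present; 8 new (f, c, q, d, z, t, h, j)
  "ldlgbuhkmp" → prefix "ld" already present; 8 new (l, g, b, u, h, k, m, p)
  "ldaw" → prefix "ld" already present; 2 new (a, w)
  "ldw" → prefix "ld" already present; 1 new (w)
  "ldvsb" → prefix "ld" already present; 3 new (v, s, b)
  "ldia" → prefix "ld" already present; 2 new (i, a)
  "ldkpehxcuu" → prefix "ld" already present; 8 new (k, p, e, h, x, c, u, u)
  "ldwe" → prefix "ldw" already present; 1 new (e)
  "ldte" → prefix "ldt" already present; 1 new (e)
  "ldkaod" → prefix "ldk" already present; 3 new (a, o, d)
  "ldns" → prefix "ld" already present; 2 new (n, s)
  "ldwghlqhjai" → prefix "ldw" already present; 8 new (g, h, l, q, h, j, a, i)
  "lditnqrh" → prefix "ldi" already present; 5 new (t, n, q, r, h)
  "ldio" → prefix "ldi" already present; 1 new (o)
  "ldarlc" → prefix "lda" already present; 3 new (r, l, c)
  "ldp" → prefix "ld" already present; 1 new (p)
Total nodes = 3 + 2 + 8 + 8 + 2 + 1 + 3 + 2 + 8 + 1 + 1 + 3 + 2 + 8 + 5 + 1 + 3 + 1 = 62

62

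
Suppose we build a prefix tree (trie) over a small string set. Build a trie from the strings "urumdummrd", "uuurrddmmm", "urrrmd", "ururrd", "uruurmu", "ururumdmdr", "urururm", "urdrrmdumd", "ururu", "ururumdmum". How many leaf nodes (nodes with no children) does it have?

9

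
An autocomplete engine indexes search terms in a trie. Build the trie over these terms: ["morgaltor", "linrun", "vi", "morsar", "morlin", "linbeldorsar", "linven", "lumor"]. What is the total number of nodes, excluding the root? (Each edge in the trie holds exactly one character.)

Trie structure (* marks end of a word):
(root)
├─ l
│  ├─ i
│  │  └─ n
│  │     ├─ b
│  │     │  └─ e
│  │     │     └─ l
│  │     │        └─ d
│  │     │           └─ o
│  │     │              └─ r
│  │     │                 └─ s
│  │     │                    └─ a
│  │     │                       └─ r *
│  │     ├─ r
│  │     │  └─ u
│  │     │     └─ n *
│  │     └─ v
│  │        └─ e
│  │           └─ n *
│  └─ u
│     └─ m
│        └─ o
│           └─ r *
├─ m
│  └─ o
│     └─ r
│        ├─ g
│        │  └─ a
│        │     └─ l
│        │        └─ t
│        │           └─ o
│        │              └─ r *
│        ├─ l
│        │  └─ i
│        │     └─ n *
│        └─ s
│           └─ a
│              └─ r *
└─ v
   └─ i *
Counting every labelled node above: 39.

39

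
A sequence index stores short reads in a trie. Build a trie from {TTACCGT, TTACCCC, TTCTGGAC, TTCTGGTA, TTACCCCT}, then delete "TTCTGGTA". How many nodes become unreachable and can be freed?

2

Walk "TTCTGGTA" from the leaf back toward the root, removing each node that no remaining word uses.
The suffix "TA" (2 nodes) is used only by "TTCTGGTA"; the node for "TTCTGG" still has the child "A", so pruning stops there.
Nodes removed: 2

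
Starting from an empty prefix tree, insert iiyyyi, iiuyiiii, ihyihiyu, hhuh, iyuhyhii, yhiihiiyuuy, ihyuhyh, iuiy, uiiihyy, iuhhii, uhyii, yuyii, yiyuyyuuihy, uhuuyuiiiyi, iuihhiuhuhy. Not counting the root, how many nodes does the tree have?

For each word, the new-node count is its length minus the longest prefix already in the trie:
  "iiyyyi" → 6 new (i, i, y, y, y, i)
  "iiuyiiii" → prefix "ii" already present; 6 new (u, y, i, i, i, i)
  "ihyihiyu" → prefix "i" already present; 7 new (h, y, i, h, i, y, u)
  "hhuh" → 4 new (h, h, u, h)
  "iyuhyhii" → prefix "i" already present; 7 new (y, u, h, y, h, i, i)
  "yhiihiiyuuy" → 11 new (y, h, i, i, h, i, i, y, u, u, y)
  "ihyuhyh" → prefix "ihy" already present; 4 new (u, h, y, h)
  "iuiy" → prefix "i" already present; 3 new (u, i, y)
  "uiiihyy" → 7 new (u, i, i, i, h, y, y)
  "iuhhii" → prefix "iu" already present; 4 new (h, h, i, i)
  "uhyii" → prefix "u" already present; 4 new (h, y, i, i)
  "yuyii" → prefix "y" already present; 4 new (u, y, i, i)
  "yiyuyyuuihy" → prefix "y" already present; 10 new (i, y, u, y, y, u, u, i, h, y)
  "uhuuyuiiiyi" → prefix "uh" already present; 9 new (u, u, y, u, i, i, i, y, i)
  "iuihhiuhuhy" → prefix "iui" already present; 8 new (h, h, i, u, h, u, h, y)
Total nodes = 6 + 6 + 7 + 4 + 7 + 11 + 4 + 3 + 7 + 4 + 4 + 4 + 10 + 9 + 8 = 94

94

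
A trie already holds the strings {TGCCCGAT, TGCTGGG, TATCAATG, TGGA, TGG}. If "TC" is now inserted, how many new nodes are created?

"T" is already a path in the trie; the remaining "C" must be added.
Each of the 1 remaining characters creates one node.

1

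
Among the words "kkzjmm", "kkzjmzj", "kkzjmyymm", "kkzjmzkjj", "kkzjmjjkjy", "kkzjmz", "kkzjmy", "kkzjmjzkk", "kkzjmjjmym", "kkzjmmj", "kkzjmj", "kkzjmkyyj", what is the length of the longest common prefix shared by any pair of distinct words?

7

Equivalently: take the maximum, over all pairs, of their longest common prefix length.
"kkzjmjjkjy" and "kkzjmjjmym" agree on "kkzjmjj" (7 characters) before diverging; nothing deeper is shared.
Longest shared-prefix length: 7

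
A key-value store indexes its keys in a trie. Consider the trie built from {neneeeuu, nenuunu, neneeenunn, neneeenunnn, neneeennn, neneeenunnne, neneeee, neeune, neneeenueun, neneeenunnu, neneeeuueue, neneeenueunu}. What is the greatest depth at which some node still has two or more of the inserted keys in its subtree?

Equivalently: take the maximum, over all pairs, of their longest common prefix length.
"neneeenueun" and "neneeenueunu" agree on "neneeenueun" (11 characters) before diverging; nothing deeper is shared.
Longest shared-prefix length: 11

11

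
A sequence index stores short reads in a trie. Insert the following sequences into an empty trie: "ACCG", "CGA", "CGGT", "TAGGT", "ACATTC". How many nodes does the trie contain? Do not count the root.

18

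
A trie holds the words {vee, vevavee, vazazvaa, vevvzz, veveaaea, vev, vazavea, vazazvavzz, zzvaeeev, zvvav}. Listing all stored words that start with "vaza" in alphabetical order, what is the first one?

DFS of the "vaza" subtree visits, in order: "vazavea", "vazazvaa", "vazazvavzz"
The 1st is vazavea.

vazavea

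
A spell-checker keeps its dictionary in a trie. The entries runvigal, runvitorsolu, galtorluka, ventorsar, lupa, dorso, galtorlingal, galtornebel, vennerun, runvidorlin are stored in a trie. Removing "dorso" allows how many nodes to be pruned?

Walk "dorso" from the leaf back toward the root, removing each node that no remaining word uses.
No other word shares any prefix with "dorso", so all 5 of its nodes go.
Nodes removed: 5

5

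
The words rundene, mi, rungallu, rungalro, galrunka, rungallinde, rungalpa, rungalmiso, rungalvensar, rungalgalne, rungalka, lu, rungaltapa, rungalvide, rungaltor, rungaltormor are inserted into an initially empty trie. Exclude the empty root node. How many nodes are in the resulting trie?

61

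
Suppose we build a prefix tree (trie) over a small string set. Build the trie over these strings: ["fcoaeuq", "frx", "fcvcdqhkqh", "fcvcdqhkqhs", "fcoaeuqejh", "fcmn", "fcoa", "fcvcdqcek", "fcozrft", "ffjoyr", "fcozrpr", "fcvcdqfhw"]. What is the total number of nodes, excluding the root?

40

Count nodes per top-level branch (shared prefixes stored once):
  'f'-branch (fcmn, fcoa, fcoaeuq, fcoaeuqejh, fcozrft, fcozrpr, fcvcdqcek, fcvcdqfhw, fcvcdqhkqh, fcvcdqhkqhs, ffjoyr, frx): 40 nodes
Sum: 40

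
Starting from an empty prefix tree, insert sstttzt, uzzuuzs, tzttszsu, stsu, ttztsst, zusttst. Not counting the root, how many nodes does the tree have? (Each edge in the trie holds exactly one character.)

Count nodes per top-level branch (shared prefixes stored once):
  's'-branch (sstttzt, stsu): 10 nodes
  't'-branch (ttztsst, tzttszsu): 14 nodes
  'u'-branch (uzzuuzs): 7 nodes
  'z'-branch (zusttst): 7 nodes
Sum: 38

38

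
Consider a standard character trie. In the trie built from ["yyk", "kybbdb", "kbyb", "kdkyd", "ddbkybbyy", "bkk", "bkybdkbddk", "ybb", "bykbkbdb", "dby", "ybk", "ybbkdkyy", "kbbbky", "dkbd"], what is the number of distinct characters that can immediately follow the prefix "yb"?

The children of the "yb" node are the distinct next characters among strings starting with "yb".
Characters that immediately follow "yb" among the stored strings: {b, k}.
That node has 2 child edges.

2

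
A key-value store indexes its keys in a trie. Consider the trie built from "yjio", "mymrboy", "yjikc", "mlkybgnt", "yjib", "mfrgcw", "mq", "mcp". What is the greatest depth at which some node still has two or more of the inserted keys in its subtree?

3

The deepest shared node is where two words last agree before diverging.
"yjib" and "yjikc" agree on "yji" (3 characters) before diverging; nothing deeper is shared.
Longest shared-prefix length: 3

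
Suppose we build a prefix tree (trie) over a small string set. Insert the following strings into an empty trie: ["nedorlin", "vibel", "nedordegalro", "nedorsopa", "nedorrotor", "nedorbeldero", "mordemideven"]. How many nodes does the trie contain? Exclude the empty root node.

For each word, the new-node count is its length minus the longest prefix already in the trie:
  "nedorlin" → 8 new (n, e, d, o, r, l, i, n)
  "vibel" → 5 new (v, i, b, e, l)
  "nedordegalro" → prefix "nedor" already present; 7 new (d, e, g, a, l, r, o)
  "nedorsopa" → prefix "nedor" already present; 4 new (s, o, p, a)
  "nedorrotor" → prefix "nedor" already present; 5 new (r, o, t, o, r)
  "nedorbeldero" → prefix "nedor" already present; 7 new (b, e, l, d, e, r, o)
  "mordemideven" → 12 new (m, o, r, d, e, m, i, d, e, v, e, n)
Total nodes = 8 + 5 + 7 + 4 + 5 + 7 + 12 = 48

48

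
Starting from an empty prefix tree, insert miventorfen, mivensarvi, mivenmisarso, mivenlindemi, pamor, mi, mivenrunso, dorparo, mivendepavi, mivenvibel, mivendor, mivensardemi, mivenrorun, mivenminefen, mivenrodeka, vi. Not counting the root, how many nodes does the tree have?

79

Insert word by word; a character creates a node only if that edge doesn't already exist:
  "miventorfen" → 11 new (m, i, v, e, n, t, o, r, f, e, n)
  "mivensarvi" → prefix "miven" already present; 5 new (s, a, r, v, i)
  "mivenmisarso" → prefix "miven" already present; 7 new (m, i, s, a, r, s, o)
  "mivenlindemi" → prefix "miven" already present; 7 new (l, i, n, d, e, m, i)
  "pamor" → 5 new (p, a, m, o, r)
  "mi" → prefix "mi" already present; 0 new (none)
  "mivenrunso" → prefix "miven" already present; 5 new (r, u, n, s, o)
  "dorparo" → 7 new (d, o, r, p, a, r, o)
  "mivendepavi" → prefix "miven" already present; 6 new (d, e, p, a, v, i)
  "mivenvibel" → prefix "miven" already present; 5 new (v, i, b, e, l)
  "mivendor" → prefix "mivend" already present; 2 new (o, r)
  "mivensardemi" → prefix "mivensar" already present; 4 new (d, e, m, i)
  "mivenrorun" → prefix "mivenr" already present; 4 new (o, r, u, n)
  "mivenminefen" → prefix "mivenmi" already present; 5 new (n, e, f, e, n)
  "mivenrodeka" → prefix "mivenro" already present; 4 new (d, e, k, a)
  "vi" → 2 new (v, i)
Total nodes = 11 + 5 + 7 + 7 + 5 + 0 + 5 + 7 + 6 + 5 + 2 + 4 + 4 + 5 + 4 + 2 = 79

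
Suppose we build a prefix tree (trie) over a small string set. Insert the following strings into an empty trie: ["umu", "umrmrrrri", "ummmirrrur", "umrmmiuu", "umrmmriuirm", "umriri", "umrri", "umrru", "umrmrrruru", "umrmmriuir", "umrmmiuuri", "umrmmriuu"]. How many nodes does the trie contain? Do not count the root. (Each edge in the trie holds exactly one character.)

Count nodes per top-level branch (shared prefixes stored once):
  'u'-branch (ummmirrrur, umriri, umrmmiuu, umrmmiuuri, umrmmriuir, umrmmriuirm, umrmmriuu, umrmrrrri, umrmrrruru, umrri, umrru, umu): 40 nodes
Sum: 40

40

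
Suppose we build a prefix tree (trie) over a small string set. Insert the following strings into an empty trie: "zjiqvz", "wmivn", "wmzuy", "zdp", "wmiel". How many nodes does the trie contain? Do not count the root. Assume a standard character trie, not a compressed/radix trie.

18

Count nodes per top-level branch (shared prefixes stored once):
  'w'-branch (wmiel, wmivn, wmzuy): 10 nodes
  'z'-branch (zdp, zjiqvz): 8 nodes
Sum: 18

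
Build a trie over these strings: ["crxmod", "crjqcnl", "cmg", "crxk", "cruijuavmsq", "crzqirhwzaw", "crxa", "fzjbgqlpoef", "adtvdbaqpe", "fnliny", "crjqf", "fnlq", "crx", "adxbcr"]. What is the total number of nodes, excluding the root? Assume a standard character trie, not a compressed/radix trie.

Trace insertions, counting only characters that open a new branch:
  "crxmod" → 6 new (c, r, x, m, o, d)
  "crjqcnl" → prefix "cr" already present; 5 new (j, q, c, n, l)
  "cmg" → prefix "c" already present; 2 new (m, g)
  "crxk" → prefix "crx" already present; 1 new (k)
  "cruijuavmsq" → prefix "cr" already present; 9 new (u, i, j, u, a, v, m, s, q)
  "crzqirhwzaw" → prefix "cr" already present; 9 new (z, q, i, r, h, w, z, a, w)
  "crxa" → prefix "crx" already present; 1 new (a)
  "fzjbgqlpoef" → 11 new (f, z, j, b, g, q, l, p, o, e, f)
  "adtvdbaqpe" → 10 new (a, d, t, v, d, b, a, q, p, e)
  "fnliny" → prefix "f" already present; 5 new (n, l, i, n, y)
  "crjqf" → prefix "crjq" already present; 1 new (f)
  "fnlq" → prefix "fnl" already present; 1 new (q)
  "crx" → prefix "crx" already present; 0 new (none)
  "adxbcr" → prefix "ad" already present; 4 new (x, b, c, r)
Total nodes = 6 + 5 + 2 + 1 + 9 + 9 + 1 + 11 + 10 + 5 + 1 + 1 + 0 + 4 = 65

65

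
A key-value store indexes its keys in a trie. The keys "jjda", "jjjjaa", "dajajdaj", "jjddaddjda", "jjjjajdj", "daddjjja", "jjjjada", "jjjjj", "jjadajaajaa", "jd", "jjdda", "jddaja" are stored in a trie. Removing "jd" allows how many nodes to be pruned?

0

A node on "jd"'s path can go only if nothing else ends at it or branches off below it.
Every node on "jd" is still needed (e.g. by "jddaja"), so nothing is freed.
Nodes removed: 0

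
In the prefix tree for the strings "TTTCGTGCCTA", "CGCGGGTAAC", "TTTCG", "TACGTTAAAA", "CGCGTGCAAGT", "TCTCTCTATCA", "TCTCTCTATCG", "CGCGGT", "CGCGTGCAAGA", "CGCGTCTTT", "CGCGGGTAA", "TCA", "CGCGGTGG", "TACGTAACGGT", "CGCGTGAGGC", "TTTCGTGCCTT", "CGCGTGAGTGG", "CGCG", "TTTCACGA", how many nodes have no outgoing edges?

15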